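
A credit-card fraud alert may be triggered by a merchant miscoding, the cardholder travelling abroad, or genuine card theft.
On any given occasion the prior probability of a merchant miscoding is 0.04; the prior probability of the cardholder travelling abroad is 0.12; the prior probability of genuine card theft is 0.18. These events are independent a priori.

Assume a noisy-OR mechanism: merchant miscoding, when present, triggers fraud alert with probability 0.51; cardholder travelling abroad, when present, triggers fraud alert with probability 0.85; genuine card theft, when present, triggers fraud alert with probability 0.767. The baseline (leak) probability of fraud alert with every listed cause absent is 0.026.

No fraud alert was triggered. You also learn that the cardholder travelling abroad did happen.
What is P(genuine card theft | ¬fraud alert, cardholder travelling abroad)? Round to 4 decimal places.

Under noisy-OR, P(fraud alert | causes) = 1 − (1−0.026)·∏(1−qᵢ) over the active causes.
P(¬fraud alert | cardholder travelling abroad) = 0.1461·0.96·0.82 + 0.034041·0.96·0.18 + 0.071589·0.04·0.82 + 0.01668·0.04·0.18 = 0.115010 + 0.005882 + 0.002348 + 0.000120 = 0.123360
Restricting to configurations with genuine card theft present: 0.005882 + 0.000120 = 0.006002.
So P(genuine card theft | ¬fraud alert, cardholder travelling abroad) = 0.006002/0.123360 ≈ 0.0487.

P(genuine card theft | ¬fraud alert, cardholder travelling abroad) ≈ 0.0487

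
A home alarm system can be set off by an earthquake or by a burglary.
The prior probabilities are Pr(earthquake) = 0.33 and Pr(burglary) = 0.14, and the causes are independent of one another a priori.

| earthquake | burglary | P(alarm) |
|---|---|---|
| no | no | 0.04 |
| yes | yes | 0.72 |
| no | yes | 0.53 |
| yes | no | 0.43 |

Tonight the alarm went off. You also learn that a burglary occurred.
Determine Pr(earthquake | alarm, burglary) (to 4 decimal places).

P(alarm | burglary) = 0.53×0.67 + 0.72×0.33 = 0.355100 + 0.237600 = 0.592700
Of this, 0.237600 comes from 0.72×0.33 (the earthquake=true cases).
Hence the posterior is 0.237600/0.592700 ≈ 0.4009.

Pr(earthquake | alarm, burglary) ≈ 0.4009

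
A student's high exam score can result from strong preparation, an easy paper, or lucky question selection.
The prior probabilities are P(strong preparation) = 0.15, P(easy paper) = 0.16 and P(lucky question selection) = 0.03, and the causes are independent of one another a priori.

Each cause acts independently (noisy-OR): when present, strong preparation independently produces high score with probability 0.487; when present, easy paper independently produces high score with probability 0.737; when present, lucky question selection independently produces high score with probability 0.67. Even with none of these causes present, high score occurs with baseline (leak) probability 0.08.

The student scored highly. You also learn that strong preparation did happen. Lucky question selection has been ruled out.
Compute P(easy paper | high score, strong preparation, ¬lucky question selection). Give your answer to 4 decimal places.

Under noisy-OR, P(high score | causes) = 1 − (1−0.08)·∏(1−qᵢ) over the active causes.
Numerator (weight on configurations with easy paper): 0.875875×0.16 = 0.140140
The normalizing constant is 0.52804×0.84 + 0.875875×0.16 = 0.583694
P(easy paper | high score, strong preparation, ¬lucky question selection) = 0.140140/0.583694 ≈ 0.2401

P(easy paper | high score, strong preparation, ¬lucky question selection) ≈ 0.2401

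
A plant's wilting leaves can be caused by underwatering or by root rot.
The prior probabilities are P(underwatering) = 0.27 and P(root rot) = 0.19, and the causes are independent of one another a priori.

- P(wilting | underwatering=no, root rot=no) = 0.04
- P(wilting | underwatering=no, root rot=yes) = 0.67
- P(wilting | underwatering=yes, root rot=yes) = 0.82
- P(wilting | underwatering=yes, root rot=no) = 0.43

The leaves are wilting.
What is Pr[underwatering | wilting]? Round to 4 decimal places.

Pr[underwatering | wilting] ≈ 0.5386

Numerator (weight on configurations with underwatering): 0.094041 + 0.042066 = 0.136107
Denominator P(wilting): 0.04*0.73*0.81 + 0.67*0.73*0.19 + 0.43*0.27*0.81 + 0.82*0.27*0.19 = 0.252688
Posterior = 0.136107 / 0.252688 ≈ 0.5386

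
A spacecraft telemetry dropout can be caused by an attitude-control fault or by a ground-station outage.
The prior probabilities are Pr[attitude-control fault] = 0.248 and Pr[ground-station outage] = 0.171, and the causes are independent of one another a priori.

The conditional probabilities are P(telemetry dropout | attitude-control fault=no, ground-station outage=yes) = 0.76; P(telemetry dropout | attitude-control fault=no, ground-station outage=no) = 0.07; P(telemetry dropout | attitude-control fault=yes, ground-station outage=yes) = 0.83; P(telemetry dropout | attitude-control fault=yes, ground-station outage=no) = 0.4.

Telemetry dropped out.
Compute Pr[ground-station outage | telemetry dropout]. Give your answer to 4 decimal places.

For the numerator, keep only ground-station outage=true terms: 0.097730 + 0.035199 = 0.132929
The normalizing constant is 0.07·0.752·0.829 + 0.76·0.752·0.171 + 0.4·0.248·0.829 + 0.83·0.248·0.171 = 0.258805
Posterior = 0.132929 / 0.258805 ≈ 0.5136

Pr[ground-station outage | telemetry dropout] ≈ 0.5136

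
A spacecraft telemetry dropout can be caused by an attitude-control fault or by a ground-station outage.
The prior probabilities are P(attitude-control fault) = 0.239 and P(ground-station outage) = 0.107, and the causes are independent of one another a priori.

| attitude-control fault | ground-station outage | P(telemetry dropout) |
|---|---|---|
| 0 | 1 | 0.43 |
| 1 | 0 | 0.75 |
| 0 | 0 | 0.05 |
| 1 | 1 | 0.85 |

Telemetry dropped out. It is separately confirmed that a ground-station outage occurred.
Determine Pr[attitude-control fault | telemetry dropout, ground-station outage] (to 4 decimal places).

Pr[attitude-control fault | telemetry dropout, ground-station outage] ≈ 0.3830

For the numerator, keep only attitude-control fault=true terms: 0.85·0.239 = 0.203150
Denominator P(telemetry dropout | ground-station outage): 0.43·0.761 + 0.85·0.239 = 0.530380
P(attitude-control fault | telemetry dropout, ground-station outage) = 0.203150/0.530380 ≈ 0.3830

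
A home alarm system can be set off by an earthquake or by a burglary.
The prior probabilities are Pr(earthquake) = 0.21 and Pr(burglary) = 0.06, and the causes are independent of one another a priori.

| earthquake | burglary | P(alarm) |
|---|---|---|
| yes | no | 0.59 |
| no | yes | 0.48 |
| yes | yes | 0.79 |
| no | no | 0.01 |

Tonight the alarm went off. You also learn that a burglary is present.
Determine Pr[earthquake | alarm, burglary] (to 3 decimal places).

Pr[earthquake | alarm, burglary] ≈ 0.304

P(alarm | burglary) = 0.48×0.79 + 0.79×0.21 = 0.379200 + 0.165900 = 0.545100
The earthquake-present share is 0.79×0.21 = 0.165900.
Hence the posterior is 0.165900/0.545100 ≈ 0.304.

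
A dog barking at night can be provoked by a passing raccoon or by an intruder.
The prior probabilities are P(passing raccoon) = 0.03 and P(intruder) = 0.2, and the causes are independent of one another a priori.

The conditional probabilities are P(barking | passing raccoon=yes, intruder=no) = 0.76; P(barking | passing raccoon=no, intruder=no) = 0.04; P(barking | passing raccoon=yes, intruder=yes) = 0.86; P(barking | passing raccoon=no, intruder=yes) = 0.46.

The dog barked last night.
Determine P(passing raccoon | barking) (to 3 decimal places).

P(passing raccoon | barking) ≈ 0.163

For the numerator, keep only passing raccoon=true terms: 0.018240 + 0.005160 = 0.023400
Normalizer over all consistent configurations: 0.04·0.97·0.8 + 0.46·0.97·0.2 + 0.76·0.03·0.8 + 0.86·0.03·0.2 = 0.143680
P(passing raccoon | barking) = 0.023400/0.143680 ≈ 0.163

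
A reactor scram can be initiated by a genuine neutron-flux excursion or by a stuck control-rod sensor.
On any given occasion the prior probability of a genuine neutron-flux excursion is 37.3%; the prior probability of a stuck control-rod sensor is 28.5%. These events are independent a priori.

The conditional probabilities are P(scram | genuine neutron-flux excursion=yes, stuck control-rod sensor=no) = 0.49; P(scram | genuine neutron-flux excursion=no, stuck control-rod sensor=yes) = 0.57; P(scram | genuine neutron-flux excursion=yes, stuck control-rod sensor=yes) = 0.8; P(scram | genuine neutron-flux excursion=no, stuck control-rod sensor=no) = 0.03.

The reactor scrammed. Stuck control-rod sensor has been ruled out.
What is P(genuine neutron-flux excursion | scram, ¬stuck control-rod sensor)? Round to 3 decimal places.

P(scram | ¬stuck control-rod sensor) = 0.03*0.627 + 0.49*0.373 = 0.018810 + 0.182770 = 0.201580
The genuine neutron-flux excursion-present share is 0.49*0.373 = 0.182770.
Hence the posterior is 0.182770/0.201580 ≈ 0.907.

P(genuine neutron-flux excursion | scram, ¬stuck control-rod sensor) ≈ 0.907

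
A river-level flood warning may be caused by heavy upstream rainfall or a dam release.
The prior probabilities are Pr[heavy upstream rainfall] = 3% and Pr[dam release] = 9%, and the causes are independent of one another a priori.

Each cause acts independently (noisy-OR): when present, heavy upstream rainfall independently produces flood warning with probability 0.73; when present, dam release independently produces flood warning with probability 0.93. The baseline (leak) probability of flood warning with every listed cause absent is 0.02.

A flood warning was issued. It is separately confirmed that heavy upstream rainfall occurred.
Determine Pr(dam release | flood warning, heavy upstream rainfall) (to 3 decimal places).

Under noisy-OR, P(flood warning | causes) = 1 − (1−0.02)·∏(1−qᵢ) over the active causes.
P(flood warning | heavy upstream rainfall) = 0.7354*0.91 + 0.981478*0.09 = 0.669214 + 0.088333 = 0.757547
The dam release-present share is 0.981478*0.09 = 0.088333.
P(dam release | flood warning, heavy upstream rainfall) = 0.088333 / 0.757547 ≈ 0.117

Pr(dam release | flood warning, heavy upstream rainfall) ≈ 0.117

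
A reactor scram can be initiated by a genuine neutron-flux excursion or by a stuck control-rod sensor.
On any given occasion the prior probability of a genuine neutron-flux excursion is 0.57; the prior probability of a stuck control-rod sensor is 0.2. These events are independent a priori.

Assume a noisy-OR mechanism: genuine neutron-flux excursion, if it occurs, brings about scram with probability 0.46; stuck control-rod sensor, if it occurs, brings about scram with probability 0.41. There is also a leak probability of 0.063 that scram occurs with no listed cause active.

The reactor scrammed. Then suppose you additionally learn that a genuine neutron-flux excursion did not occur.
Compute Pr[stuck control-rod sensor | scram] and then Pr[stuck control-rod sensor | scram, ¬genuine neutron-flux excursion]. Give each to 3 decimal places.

Pr[stuck control-rod sensor | scram] ≈ 0.324; Pr[stuck control-rod sensor | scram, ¬genuine neutron-flux excursion] ≈ 0.640

Under noisy-OR, P(scram | causes) = 1 − (1−0.063)·∏(1−qᵢ) over the active causes.
For the numerator, keep only stuck control-rod sensor=true terms: 0.038457 + 0.079968 = 0.118425
Normalizer over all consistent configurations: 0.063·0.43·0.8 + 0.44717·0.43·0.2 + 0.49402·0.57·0.8 + 0.701472·0.57·0.2 = 0.365370
Posterior = 0.118425 / 0.365370 ≈ 0.324

With the extra evidence:
For the numerator, keep only stuck control-rod sensor=true terms: 0.44717*0.2 = 0.089434
The normalizing constant is 0.063*0.8 + 0.44717*0.2 = 0.139834
P(stuck control-rod sensor | scram, ¬genuine neutron-flux excursion) = 0.089434/0.139834 ≈ 0.640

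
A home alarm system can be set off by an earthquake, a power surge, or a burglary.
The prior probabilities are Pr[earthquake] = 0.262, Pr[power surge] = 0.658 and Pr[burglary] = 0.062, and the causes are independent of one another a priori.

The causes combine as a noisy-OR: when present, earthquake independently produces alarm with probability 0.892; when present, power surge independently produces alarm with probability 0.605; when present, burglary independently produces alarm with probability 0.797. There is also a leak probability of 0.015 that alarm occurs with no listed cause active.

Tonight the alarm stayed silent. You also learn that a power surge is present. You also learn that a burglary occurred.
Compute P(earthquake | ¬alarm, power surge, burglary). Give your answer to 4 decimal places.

Under noisy-OR, P(alarm | causes) = 1 − (1−0.015)·∏(1−qᵢ) over the active causes.
Enumerate both values of earthquake and weight by the priors:
  P(¬alarm | power surge, burglary) = 0.078982×0.738 + 0.00853×0.262
        = 0.058289 + 0.002235 = 0.060524
The terms with earthquake present sum to 0.002235, so
  P(earthquake | ¬alarm, power surge, burglary) = 0.002235 / 0.060524 ≈ 0.0369

P(earthquake | ¬alarm, power surge, burglary) ≈ 0.0369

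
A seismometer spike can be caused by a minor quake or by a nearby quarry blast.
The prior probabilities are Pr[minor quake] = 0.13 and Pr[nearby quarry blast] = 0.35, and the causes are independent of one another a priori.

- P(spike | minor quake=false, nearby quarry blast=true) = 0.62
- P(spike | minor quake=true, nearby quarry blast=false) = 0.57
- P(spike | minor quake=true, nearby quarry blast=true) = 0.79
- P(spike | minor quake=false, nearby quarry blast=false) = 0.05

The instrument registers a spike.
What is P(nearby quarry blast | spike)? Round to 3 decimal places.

P(spike) = 0.05·0.87·0.65 + 0.62·0.87·0.35 + 0.57·0.13·0.65 + 0.79·0.13·0.35 = 0.028275 + 0.188790 + 0.048165 + 0.035945 = 0.301175
Of this, 0.224735 comes from 0.188790 + 0.035945 (the nearby quarry blast=true cases).
So P(nearby quarry blast | spike) = 0.224735/0.301175 ≈ 0.746.

P(nearby quarry blast | spike) ≈ 0.746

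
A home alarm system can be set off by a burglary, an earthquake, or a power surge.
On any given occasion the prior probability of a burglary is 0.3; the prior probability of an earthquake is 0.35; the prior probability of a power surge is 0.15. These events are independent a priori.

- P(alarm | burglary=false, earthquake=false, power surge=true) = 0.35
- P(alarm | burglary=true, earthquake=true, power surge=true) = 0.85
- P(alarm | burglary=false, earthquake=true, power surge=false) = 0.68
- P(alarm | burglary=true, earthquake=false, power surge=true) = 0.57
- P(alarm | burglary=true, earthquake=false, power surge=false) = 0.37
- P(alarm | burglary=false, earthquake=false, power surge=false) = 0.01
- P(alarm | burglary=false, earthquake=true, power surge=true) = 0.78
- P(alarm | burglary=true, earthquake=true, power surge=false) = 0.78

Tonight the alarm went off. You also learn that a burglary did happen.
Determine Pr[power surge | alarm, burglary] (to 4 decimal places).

Pr[power surge | alarm, burglary] ≈ 0.1867

For the numerator, keep only power surge=true terms: 0.055575 + 0.044625 = 0.100200
Denominator P(alarm | burglary): 0.37×0.65×0.85 + 0.57×0.65×0.15 + 0.78×0.35×0.85 + 0.85×0.35×0.15 = 0.536675
P(power surge | alarm, burglary) = 0.100200/0.536675 ≈ 0.1867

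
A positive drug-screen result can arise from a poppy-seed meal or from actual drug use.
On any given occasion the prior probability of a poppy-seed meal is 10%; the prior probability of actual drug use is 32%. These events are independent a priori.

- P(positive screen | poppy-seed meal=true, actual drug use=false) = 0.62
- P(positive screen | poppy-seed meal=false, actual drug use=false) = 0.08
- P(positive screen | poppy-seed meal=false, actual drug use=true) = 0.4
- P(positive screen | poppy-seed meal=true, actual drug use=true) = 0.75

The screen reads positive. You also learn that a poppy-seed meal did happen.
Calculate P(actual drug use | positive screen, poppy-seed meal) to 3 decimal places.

By total probability over both values of actual drug use:
  P(positive screen | poppy-seed meal) = 0.62×0.68 + 0.75×0.32
        = 0.421600 + 0.240000 = 0.661600
Keeping only the actual drug use-present terms gives 0.240000, so
  P(actual drug use | positive screen, poppy-seed meal) = 0.240000 / 0.661600 ≈ 0.363

P(actual drug use | positive screen, poppy-seed meal) ≈ 0.363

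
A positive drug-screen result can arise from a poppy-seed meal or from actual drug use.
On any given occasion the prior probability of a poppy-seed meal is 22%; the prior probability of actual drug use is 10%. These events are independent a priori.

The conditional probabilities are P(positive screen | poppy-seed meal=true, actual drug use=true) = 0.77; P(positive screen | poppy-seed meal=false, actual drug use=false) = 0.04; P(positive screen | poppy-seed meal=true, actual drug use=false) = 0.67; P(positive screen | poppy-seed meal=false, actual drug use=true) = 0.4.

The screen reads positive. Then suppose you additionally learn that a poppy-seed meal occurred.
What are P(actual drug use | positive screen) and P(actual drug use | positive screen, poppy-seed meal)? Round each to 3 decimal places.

Weight on actual drug use=true, given the evidence: 0.031200 + 0.016940 = 0.048140
Denominator P(positive screen): 0.04×0.78×0.9 + 0.4×0.78×0.1 + 0.67×0.22×0.9 + 0.77×0.22×0.1 = 0.208880
P(actual drug use | positive screen) = 0.048140/0.208880 ≈ 0.230

Now also conditioning on poppy-seed meal=true:
P(positive screen | poppy-seed meal) = 0.67·0.9 + 0.77·0.1 = 0.603000 + 0.077000 = 0.680000
Of this, 0.077000 comes from 0.77·0.1 (the actual drug use=true cases).
P(actual drug use | positive screen, poppy-seed meal) = 0.077000 / 0.680000 ≈ 0.113
This is intercausal reasoning (explaining away): once poppy-seed meal accounts for the positive screen, actual drug use becomes less likely.

P(actual drug use | positive screen) ≈ 0.230; P(actual drug use | positive screen, poppy-seed meal) ≈ 0.113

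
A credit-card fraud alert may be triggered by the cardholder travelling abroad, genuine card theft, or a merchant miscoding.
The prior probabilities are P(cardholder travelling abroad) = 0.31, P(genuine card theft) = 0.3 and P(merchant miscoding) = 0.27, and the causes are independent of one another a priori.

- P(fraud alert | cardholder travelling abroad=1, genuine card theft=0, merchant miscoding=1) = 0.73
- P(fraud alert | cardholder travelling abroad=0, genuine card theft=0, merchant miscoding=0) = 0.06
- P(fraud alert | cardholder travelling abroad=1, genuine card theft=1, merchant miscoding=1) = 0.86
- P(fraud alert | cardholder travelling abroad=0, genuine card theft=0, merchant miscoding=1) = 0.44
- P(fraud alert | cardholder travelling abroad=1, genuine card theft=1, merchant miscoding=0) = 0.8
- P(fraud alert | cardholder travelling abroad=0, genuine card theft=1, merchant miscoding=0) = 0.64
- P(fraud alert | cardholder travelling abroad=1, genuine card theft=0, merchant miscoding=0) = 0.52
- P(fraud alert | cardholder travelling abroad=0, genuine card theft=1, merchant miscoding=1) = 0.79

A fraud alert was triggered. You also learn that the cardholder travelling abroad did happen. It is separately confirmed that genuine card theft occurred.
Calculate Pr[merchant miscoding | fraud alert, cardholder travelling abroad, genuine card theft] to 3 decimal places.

Pr[merchant miscoding | fraud alert, cardholder travelling abroad, genuine card theft] ≈ 0.284

For the numerator, keep only merchant miscoding=true terms: 0.86*0.27 = 0.232200
The normalizing constant is 0.8*0.73 + 0.86*0.27 = 0.816200
Posterior = 0.232200 / 0.816200 ≈ 0.284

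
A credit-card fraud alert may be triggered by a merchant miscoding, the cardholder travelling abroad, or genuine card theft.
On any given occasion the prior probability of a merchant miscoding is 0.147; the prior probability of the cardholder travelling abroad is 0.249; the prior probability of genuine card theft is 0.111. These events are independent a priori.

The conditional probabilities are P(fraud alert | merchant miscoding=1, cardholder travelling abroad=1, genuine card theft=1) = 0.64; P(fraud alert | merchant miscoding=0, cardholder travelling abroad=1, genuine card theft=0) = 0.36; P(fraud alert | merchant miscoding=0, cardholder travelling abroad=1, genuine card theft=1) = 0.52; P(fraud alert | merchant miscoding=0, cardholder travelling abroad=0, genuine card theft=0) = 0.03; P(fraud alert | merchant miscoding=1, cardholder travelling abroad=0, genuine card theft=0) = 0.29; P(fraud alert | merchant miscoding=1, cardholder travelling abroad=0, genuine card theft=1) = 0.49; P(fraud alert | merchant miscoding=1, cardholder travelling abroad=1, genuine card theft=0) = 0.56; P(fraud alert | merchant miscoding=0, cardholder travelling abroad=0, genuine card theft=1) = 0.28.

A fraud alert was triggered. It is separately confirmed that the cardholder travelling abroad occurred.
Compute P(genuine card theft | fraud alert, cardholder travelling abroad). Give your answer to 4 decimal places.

For the numerator, keep only genuine card theft=true terms: 0.049235 + 0.010443 = 0.059678
The normalizing constant is 0.36·0.853·0.889 + 0.52·0.853·0.111 + 0.56·0.147·0.889 + 0.64·0.147·0.111 = 0.405854
P(genuine card theft | fraud alert, cardholder travelling abroad) = 0.059678/0.405854 ≈ 0.1470

P(genuine card theft | fraud alert, cardholder travelling abroad) ≈ 0.1470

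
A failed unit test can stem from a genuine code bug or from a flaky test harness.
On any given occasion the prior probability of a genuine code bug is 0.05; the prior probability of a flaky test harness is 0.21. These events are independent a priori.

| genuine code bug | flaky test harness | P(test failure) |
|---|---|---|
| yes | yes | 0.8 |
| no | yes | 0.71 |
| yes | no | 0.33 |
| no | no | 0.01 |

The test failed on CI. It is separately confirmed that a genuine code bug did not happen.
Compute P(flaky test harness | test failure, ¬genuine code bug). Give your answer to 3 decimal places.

P(test failure | ¬genuine code bug) = 0.01·0.79 + 0.71·0.21 = 0.007900 + 0.149100 = 0.157000
Restricting to configurations with flaky test harness present: 0.71·0.21 = 0.149100.
So P(flaky test harness | test failure, ¬genuine code bug) = 0.149100/0.157000 ≈ 0.950.

P(flaky test harness | test failure, ¬genuine code bug) ≈ 0.950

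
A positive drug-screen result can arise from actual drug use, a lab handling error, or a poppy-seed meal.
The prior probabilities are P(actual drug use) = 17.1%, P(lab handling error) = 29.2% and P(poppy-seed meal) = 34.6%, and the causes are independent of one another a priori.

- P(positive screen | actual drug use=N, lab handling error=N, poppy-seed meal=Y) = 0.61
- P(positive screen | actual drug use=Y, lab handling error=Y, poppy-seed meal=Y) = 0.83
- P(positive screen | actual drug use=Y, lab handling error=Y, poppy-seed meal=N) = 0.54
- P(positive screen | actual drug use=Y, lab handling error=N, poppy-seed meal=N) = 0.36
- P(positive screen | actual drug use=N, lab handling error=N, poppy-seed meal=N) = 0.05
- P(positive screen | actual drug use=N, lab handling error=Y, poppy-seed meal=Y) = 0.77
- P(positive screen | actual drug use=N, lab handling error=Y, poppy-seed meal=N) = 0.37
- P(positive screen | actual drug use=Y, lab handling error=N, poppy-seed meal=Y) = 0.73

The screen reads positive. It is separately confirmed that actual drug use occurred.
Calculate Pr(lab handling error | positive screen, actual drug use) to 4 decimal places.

Pr(lab handling error | positive screen, actual drug use) ≈ 0.3511

Numerator (weight on configurations with lab handling error): 0.103123 + 0.083857 = 0.186980
Denominator P(positive screen | actual drug use): 0.36×0.708×0.654 + 0.73×0.708×0.346 + 0.54×0.292×0.654 + 0.83×0.292×0.346 = 0.532499
Posterior = 0.186980 / 0.532499 ≈ 0.3511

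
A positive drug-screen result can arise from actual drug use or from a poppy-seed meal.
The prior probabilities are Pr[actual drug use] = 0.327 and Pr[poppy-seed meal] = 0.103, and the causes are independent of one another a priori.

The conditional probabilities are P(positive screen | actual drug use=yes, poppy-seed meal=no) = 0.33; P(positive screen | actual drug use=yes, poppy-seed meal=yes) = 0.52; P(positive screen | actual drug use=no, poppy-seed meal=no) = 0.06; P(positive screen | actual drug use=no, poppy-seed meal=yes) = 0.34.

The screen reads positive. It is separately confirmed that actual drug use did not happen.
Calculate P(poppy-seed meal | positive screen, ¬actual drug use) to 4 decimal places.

P(poppy-seed meal | positive screen, ¬actual drug use) ≈ 0.3942

Enumerate both values of poppy-seed meal and weight by the priors:
  P(positive screen | ¬actual drug use) = 0.06×0.897 + 0.34×0.103
        = 0.053820 + 0.035020 = 0.088840
Configurations with poppy-seed meal contribute 0.035020, so
  P(poppy-seed meal | positive screen, ¬actual drug use) = 0.035020 / 0.088840 ≈ 0.3942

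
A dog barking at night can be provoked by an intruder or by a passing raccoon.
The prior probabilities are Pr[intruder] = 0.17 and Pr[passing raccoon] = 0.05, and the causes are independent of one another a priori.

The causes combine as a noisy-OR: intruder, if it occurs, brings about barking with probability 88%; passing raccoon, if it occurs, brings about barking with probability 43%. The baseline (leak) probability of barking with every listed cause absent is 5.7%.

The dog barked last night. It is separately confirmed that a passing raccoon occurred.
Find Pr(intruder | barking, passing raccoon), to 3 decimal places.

Pr(intruder | barking, passing raccoon) ≈ 0.293

Under noisy-OR, P(barking | causes) = 1 − (1−0.057)·∏(1−qᵢ) over the active causes.
Weight on intruder=true, given the evidence: 0.935499×0.17 = 0.159035
The normalizing constant is 0.46249×0.83 + 0.935499×0.17 = 0.542902
Posterior = 0.159035 / 0.542902 ≈ 0.293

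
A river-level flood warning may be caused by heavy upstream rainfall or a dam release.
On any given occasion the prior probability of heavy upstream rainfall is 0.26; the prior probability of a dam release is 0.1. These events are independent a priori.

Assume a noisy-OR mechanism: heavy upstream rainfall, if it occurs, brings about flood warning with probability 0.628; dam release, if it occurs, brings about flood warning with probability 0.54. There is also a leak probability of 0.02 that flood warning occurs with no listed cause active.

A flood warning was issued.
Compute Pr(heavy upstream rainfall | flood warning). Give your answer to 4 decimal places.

Under noisy-OR, P(flood warning | causes) = 1 − (1−0.02)·∏(1−qᵢ) over the active causes.
Numerator (weight on configurations with heavy upstream rainfall): 0.148693 + 0.021640 = 0.170333
Normalizer over all consistent configurations: 0.02×0.74×0.9 + 0.5492×0.74×0.1 + 0.63544×0.26×0.9 + 0.832302×0.26×0.1 = 0.224294
P(heavy upstream rainfall | flood warning) = 0.170333/0.224294 ≈ 0.7594

Pr(heavy upstream rainfall | flood warning) ≈ 0.7594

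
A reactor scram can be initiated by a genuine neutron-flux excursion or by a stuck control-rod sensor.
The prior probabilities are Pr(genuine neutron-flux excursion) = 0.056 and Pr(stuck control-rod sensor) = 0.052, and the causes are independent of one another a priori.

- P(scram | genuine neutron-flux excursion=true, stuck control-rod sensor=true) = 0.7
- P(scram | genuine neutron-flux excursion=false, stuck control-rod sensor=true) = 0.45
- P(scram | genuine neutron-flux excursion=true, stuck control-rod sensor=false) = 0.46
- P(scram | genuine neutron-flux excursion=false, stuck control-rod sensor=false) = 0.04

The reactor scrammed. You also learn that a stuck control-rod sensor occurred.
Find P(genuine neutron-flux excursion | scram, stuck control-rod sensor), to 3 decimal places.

P(genuine neutron-flux excursion | scram, stuck control-rod sensor) ≈ 0.084

P(scram | stuck control-rod sensor) = 0.45×0.944 + 0.7×0.056 = 0.424800 + 0.039200 = 0.464000
The genuine neutron-flux excursion-present share is 0.7×0.056 = 0.039200.
Hence the posterior is 0.039200/0.464000 ≈ 0.084.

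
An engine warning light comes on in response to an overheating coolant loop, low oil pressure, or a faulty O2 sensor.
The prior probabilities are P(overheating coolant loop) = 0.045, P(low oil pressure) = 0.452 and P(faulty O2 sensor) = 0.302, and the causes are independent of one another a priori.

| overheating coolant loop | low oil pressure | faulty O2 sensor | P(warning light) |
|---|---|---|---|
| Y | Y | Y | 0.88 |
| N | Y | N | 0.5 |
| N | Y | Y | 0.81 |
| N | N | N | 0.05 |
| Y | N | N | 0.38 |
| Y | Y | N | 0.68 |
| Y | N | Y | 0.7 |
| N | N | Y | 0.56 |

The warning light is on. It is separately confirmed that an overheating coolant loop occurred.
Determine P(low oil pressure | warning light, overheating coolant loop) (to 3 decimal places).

P(warning light | overheating coolant loop) = 0.38×0.548×0.698 + 0.7×0.548×0.302 + 0.68×0.452×0.698 + 0.88×0.452×0.302 = 0.145352 + 0.115847 + 0.214537 + 0.120124 = 0.595860
The low oil pressure-present share is 0.214537 + 0.120124 = 0.334661.
Hence the posterior is 0.334661/0.595860 ≈ 0.562.

P(low oil pressure | warning light, overheating coolant loop) ≈ 0.562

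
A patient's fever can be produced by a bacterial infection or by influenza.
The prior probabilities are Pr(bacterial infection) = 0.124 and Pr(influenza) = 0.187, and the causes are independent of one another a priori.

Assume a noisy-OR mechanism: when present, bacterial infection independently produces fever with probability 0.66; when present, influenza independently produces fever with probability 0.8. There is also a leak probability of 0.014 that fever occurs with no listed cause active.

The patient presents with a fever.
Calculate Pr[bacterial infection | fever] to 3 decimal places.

Under noisy-OR, P(fever | causes) = 1 − (1−0.014)·∏(1−qᵢ) over the active causes.
Enumerate the 4 (bacterial infection, influenza) configurations and weight by the priors:
  P(fever) = 0.014*0.876*0.813 + 0.8028*0.876*0.187 + 0.66476*0.124*0.813 + 0.932952*0.124*0.187
        = 0.009971 + 0.131508 + 0.067016 + 0.021633 = 0.230128
Keeping only the bacterial infection-present terms gives 0.088649, so
  P(bacterial infection | fever) = 0.088649 / 0.230128 ≈ 0.385

Pr[bacterial infection | fever] ≈ 0.385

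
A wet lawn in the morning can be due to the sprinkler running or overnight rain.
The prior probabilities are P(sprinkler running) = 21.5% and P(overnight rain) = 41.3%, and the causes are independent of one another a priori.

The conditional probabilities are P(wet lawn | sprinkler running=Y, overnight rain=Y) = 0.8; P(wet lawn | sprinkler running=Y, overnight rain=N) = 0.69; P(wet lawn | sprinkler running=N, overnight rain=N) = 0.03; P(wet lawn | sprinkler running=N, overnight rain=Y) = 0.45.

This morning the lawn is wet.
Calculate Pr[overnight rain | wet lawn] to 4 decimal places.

Sum P(wet lawn|·) weighted by the priors over the 4 (sprinkler running, overnight rain) configurations:
  P(wet lawn) = 0.03×0.785×0.587 + 0.45×0.785×0.413 + 0.69×0.215×0.587 + 0.8×0.215×0.413
        = 0.013824 + 0.145892 + 0.087081 + 0.071036 = 0.317833
The terms with overnight rain present sum to 0.216928, so
  P(overnight rain | wet lawn) = 0.216928 / 0.317833 ≈ 0.6825

Pr[overnight rain | wet lawn] ≈ 0.6825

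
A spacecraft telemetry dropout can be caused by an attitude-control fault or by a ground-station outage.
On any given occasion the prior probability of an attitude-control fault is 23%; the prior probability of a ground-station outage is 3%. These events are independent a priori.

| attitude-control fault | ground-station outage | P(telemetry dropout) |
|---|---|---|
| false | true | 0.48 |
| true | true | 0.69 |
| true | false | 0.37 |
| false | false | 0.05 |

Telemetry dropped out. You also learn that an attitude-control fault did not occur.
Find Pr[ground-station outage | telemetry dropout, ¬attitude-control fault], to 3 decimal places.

Pr[ground-station outage | telemetry dropout, ¬attitude-control fault] ≈ 0.229

By total probability over both values of ground-station outage:
  P(telemetry dropout | ¬attitude-control fault) = 0.05×0.97 + 0.48×0.03
        = 0.048500 + 0.014400 = 0.062900
The terms with ground-station outage present sum to 0.014400, so
  P(ground-station outage | telemetry dropout, ¬attitude-control fault) = 0.014400 / 0.062900 ≈ 0.229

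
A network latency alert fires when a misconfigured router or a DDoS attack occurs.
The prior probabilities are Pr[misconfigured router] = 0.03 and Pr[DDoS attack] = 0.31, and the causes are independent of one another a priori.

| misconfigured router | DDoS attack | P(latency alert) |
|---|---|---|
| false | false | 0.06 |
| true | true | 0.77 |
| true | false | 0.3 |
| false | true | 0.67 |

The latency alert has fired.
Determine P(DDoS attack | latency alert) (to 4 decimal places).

P(DDoS attack | latency alert) ≈ 0.8182

Sum P(latency alert|·) weighted by the priors over the 4 (misconfigured router, DDoS attack) configurations:
  P(latency alert) = 0.06·0.97·0.69 + 0.67·0.97·0.31 + 0.3·0.03·0.69 + 0.77·0.03·0.31
        = 0.040158 + 0.201469 + 0.006210 + 0.007161 = 0.254998
Configurations with DDoS attack contribute 0.208630, so
  P(DDoS attack | latency alert) = 0.208630 / 0.254998 ≈ 0.8182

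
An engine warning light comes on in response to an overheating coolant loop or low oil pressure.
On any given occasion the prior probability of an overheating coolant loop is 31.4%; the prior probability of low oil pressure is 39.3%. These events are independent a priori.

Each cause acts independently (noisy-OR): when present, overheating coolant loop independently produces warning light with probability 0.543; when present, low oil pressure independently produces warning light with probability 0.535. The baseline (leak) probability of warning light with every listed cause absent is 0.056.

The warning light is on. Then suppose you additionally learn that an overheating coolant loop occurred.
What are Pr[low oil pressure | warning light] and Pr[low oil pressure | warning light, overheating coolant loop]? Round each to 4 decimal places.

Pr[low oil pressure | warning light] ≈ 0.6549; Pr[low oil pressure | warning light, overheating coolant loop] ≈ 0.4765

Under noisy-OR, P(warning light | causes) = 1 − (1−0.056)·∏(1−qᵢ) over the active causes.
Sum P(warning light|·) weighted by the priors over the 4 (overheating coolant loop, low oil pressure) configurations:
  P(warning light) = 0.056·0.686·0.607 + 0.56104·0.686·0.393 + 0.568592·0.314·0.607 + 0.799395·0.314·0.393
        = 0.023319 + 0.151255 + 0.108372 + 0.098647 = 0.381593
Keeping only the low oil pressure-present terms gives 0.249902, so
  P(low oil pressure | warning light) = 0.249902 / 0.381593 ≈ 0.6549

With the extra evidence:
By total probability over both values of low oil pressure:
  P(warning light | overheating coolant loop) = 0.568592*0.607 + 0.799395*0.393
        = 0.345135 + 0.314162 = 0.659297
The terms with low oil pressure present sum to 0.314162, so
  P(low oil pressure | warning light, overheating coolant loop) = 0.314162 / 0.659297 ≈ 0.4765
— overheating coolant loop explains away the evidence for low oil pressure.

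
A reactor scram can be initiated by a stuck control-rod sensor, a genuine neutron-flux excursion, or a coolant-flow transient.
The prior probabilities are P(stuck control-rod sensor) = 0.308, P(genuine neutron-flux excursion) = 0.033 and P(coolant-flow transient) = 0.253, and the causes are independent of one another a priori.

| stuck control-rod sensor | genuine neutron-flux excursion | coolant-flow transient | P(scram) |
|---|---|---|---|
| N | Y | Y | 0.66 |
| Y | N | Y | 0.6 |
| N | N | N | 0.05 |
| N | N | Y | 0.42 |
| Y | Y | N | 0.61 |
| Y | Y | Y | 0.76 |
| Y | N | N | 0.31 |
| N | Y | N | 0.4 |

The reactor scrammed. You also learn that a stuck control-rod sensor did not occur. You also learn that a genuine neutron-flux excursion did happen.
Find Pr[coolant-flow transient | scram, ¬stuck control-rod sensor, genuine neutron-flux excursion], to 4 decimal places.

Pr[coolant-flow transient | scram, ¬stuck control-rod sensor, genuine neutron-flux excursion] ≈ 0.3585

Sum P(scram|·) weighted by the priors over both values of coolant-flow transient:
  P(scram | ¬stuck control-rod sensor, genuine neutron-flux excursion) = 0.4×0.747 + 0.66×0.253
        = 0.298800 + 0.166980 = 0.465780
Keeping only the coolant-flow transient-present terms gives 0.166980, so
  P(coolant-flow transient | scram, ¬stuck control-rod sensor, genuine neutron-flux excursion) = 0.166980 / 0.465780 ≈ 0.3585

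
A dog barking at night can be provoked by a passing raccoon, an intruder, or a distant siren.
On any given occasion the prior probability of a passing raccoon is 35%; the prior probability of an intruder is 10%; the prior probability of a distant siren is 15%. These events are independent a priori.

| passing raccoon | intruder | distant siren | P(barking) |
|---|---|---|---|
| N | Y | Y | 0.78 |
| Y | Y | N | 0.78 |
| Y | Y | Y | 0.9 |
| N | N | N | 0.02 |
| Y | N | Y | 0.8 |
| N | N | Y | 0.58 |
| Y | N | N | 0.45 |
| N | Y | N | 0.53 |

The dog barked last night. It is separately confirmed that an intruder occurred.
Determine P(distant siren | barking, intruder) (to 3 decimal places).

P(distant siren | barking, intruder) ≈ 0.190

Sum P(barking|·) weighted by the priors over the 4 (passing raccoon, distant siren) configurations:
  P(barking | intruder) = 0.53*0.65*0.85 + 0.78*0.65*0.15 + 0.78*0.35*0.85 + 0.9*0.35*0.15
        = 0.292825 + 0.076050 + 0.232050 + 0.047250 = 0.648175
The terms with distant siren present sum to 0.123300, so
  P(distant siren | barking, intruder) = 0.123300 / 0.648175 ≈ 0.190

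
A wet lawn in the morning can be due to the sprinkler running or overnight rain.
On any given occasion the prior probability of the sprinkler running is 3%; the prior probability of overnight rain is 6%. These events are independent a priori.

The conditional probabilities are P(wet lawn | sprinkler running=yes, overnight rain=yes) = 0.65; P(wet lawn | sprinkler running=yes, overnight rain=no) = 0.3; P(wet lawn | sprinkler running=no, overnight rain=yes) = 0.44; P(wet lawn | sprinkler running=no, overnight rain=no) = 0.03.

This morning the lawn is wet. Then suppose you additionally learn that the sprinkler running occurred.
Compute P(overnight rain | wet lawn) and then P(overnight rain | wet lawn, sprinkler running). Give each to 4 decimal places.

P(overnight rain | wet lawn) ≈ 0.4278; P(overnight rain | wet lawn, sprinkler running) ≈ 0.1215

Weight on overnight rain=true, given the evidence: 0.025608 + 0.001170 = 0.026778
Denominator P(wet lawn): 0.03×0.97×0.94 + 0.44×0.97×0.06 + 0.3×0.03×0.94 + 0.65×0.03×0.06 = 0.062592
P(overnight rain | wet lawn) = 0.026778/0.062592 ≈ 0.4278

Now condition on the additional information:
Enumerate both values of overnight rain and weight by the priors:
  P(wet lawn | sprinkler running) = 0.3*0.94 + 0.65*0.06
        = 0.282000 + 0.039000 = 0.321000
Configurations with overnight rain contribute 0.039000, so
  P(overnight rain | wet lawn, sprinkler running) = 0.039000 / 0.321000 ≈ 0.1215
— sprinkler running explains away the evidence for overnight rain.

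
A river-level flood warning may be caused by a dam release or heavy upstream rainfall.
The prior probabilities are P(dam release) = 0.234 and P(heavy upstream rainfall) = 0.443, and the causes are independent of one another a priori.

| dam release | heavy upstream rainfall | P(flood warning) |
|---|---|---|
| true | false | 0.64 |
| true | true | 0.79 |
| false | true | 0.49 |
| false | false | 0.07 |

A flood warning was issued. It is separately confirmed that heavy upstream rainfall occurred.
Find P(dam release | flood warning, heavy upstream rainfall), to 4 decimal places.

P(dam release | flood warning, heavy upstream rainfall) ≈ 0.3300

P(flood warning | heavy upstream rainfall) = 0.49*0.766 + 0.79*0.234 = 0.375340 + 0.184860 = 0.560200
The dam release-present share is 0.79*0.234 = 0.184860.
P(dam release | flood warning, heavy upstream rainfall) = 0.184860 / 0.560200 ≈ 0.3300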